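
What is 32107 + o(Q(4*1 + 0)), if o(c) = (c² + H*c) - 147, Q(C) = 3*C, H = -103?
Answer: 30868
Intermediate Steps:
o(c) = -147 + c² - 103*c (o(c) = (c² - 103*c) - 147 = -147 + c² - 103*c)
32107 + o(Q(4*1 + 0)) = 32107 + (-147 + (3*(4*1 + 0))² - 309*(4*1 + 0)) = 32107 + (-147 + (3*(4 + 0))² - 309*(4 + 0)) = 32107 + (-147 + (3*4)² - 309*4) = 32107 + (-147 + 12² - 103*12) = 32107 + (-147 + 144 - 1236) = 32107 - 1239 = 30868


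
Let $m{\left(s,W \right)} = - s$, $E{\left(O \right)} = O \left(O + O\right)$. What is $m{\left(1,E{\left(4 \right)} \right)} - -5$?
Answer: $4$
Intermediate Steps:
$E{\left(O \right)} = 2 O^{2}$ ($E{\left(O \right)} = O 2 O = 2 O^{2}$)
$m{\left(1,E{\left(4 \right)} \right)} - -5 = \left(-1\right) 1 - -5 = -1 + 5 = 4$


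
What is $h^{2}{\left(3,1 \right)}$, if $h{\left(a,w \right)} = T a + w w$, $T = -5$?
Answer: $196$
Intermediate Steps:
$h{\left(a,w \right)} = w^{2} - 5 a$ ($h{\left(a,w \right)} = - 5 a + w w = - 5 a + w^{2} = w^{2} - 5 a$)
$h^{2}{\left(3,1 \right)} = \left(1^{2} - 15\right)^{2} = \left(1 - 15\right)^{2} = \left(-14\right)^{2} = 196$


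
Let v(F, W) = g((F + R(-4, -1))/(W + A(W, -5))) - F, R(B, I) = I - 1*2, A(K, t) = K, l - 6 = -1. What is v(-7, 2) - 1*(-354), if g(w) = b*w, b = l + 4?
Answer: 677/2 ≈ 338.50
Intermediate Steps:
l = 5 (l = 6 - 1 = 5)
R(B, I) = -2 + I (R(B, I) = I - 2 = -2 + I)
b = 9 (b = 5 + 4 = 9)
g(w) = 9*w
v(F, W) = -F + 9*(-3 + F)/(2*W) (v(F, W) = 9*((F + (-2 - 1))/(W + W)) - F = 9*((F - 3)/((2*W))) - F = 9*((-3 + F)*(1/(2*W))) - F = 9*((-3 + F)/(2*W)) - F = 9*(-3 + F)/(2*W) - F = -F + 9*(-3 + F)/(2*W))
v(-7, 2) - 1*(-354) = (1/2)*(-27 + 9*(-7) - 2*(-7)*2)/2 - 1*(-354) = (1/2)*(1/2)*(-27 - 63 + 28) + 354 = (1/2)*(1/2)*(-62) + 354 = -31/2 + 354 = 677/2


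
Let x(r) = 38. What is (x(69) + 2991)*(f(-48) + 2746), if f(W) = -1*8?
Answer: 8293402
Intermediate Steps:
f(W) = -8
(x(69) + 2991)*(f(-48) + 2746) = (38 + 2991)*(-8 + 2746) = 3029*2738 = 8293402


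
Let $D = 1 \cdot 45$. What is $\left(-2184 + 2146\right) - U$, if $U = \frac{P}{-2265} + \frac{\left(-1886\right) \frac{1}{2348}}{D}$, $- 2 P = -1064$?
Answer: $- \frac{301122443}{7977330} \approx -37.747$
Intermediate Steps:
$P = 532$ ($P = \left(- \frac{1}{2}\right) \left(-1064\right) = 532$)
$D = 45$
$U = - \frac{2016097}{7977330}$ ($U = \frac{532}{-2265} + \frac{\left(-1886\right) \frac{1}{2348}}{45} = 532 \left(- \frac{1}{2265}\right) + \left(-1886\right) \frac{1}{2348} \cdot \frac{1}{45} = - \frac{532}{2265} - \frac{943}{52830} = - \frac{2016097}{7977330} \approx -0.25273$)
$\left(-2184 + 2146\right) - U = \left(-2184 + 2146\right) - - \frac{2016097}{7977330} = -38 + \frac{2016097}{7977330} = - \frac{301122443}{7977330}$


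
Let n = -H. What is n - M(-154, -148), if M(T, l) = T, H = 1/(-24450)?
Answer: 3765301/24450 ≈ 154.00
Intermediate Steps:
H = -1/24450 ≈ -4.0900e-5
n = 1/24450 (n = -1*(-1/24450) = 1/24450 ≈ 4.0900e-5)
n - M(-154, -148) = 1/24450 - 1*(-154) = 1/24450 + 154 = 3765301/24450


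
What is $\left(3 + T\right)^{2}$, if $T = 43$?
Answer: $2116$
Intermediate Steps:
$\left(3 + T\right)^{2} = \left(3 + 43\right)^{2} = 46^{2} = 2116$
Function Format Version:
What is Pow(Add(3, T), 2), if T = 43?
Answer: 2116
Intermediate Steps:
Pow(Add(3, T), 2) = Pow(Add(3, 43), 2) = Pow(46, 2) = 2116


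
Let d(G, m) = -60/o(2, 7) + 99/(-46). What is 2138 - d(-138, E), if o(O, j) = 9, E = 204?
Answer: 296261/138 ≈ 2146.8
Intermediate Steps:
d(G, m) = -1217/138 (d(G, m) = -60/9 + 99/(-46) = -60*⅑ + 99*(-1/46) = -20/3 - 99/46 = -1217/138)
2138 - d(-138, E) = 2138 - 1*(-1217/138) = 2138 + 1217/138 = 296261/138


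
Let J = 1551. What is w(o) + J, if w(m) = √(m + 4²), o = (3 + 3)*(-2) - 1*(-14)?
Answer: 1551 + 3*√2 ≈ 1555.2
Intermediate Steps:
o = 2 (o = 6*(-2) + 14 = -12 + 14 = 2)
w(m) = √(16 + m) (w(m) = √(m + 16) = √(16 + m))
w(o) + J = √(16 + 2) + 1551 = √18 + 1551 = 3*√2 + 1551 = 1551 + 3*√2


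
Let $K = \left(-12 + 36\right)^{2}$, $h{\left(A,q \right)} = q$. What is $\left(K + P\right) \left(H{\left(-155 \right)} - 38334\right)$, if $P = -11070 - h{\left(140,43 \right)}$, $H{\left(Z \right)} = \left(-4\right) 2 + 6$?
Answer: $403946432$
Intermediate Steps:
$H{\left(Z \right)} = -2$ ($H{\left(Z \right)} = -8 + 6 = -2$)
$K = 576$ ($K = 24^{2} = 576$)
$P = -11113$ ($P = -11070 - 43 = -11113$)
$\left(K + P\right) \left(H{\left(-155 \right)} - 38334\right) = \left(576 - 11113\right) \left(-2 - 38334\right) = \left(-10537\right) \left(-38336\right) = 403946432$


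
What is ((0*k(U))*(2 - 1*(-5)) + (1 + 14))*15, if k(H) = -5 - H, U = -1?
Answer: 225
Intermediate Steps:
((0*k(U))*(2 - 1*(-5)) + (1 + 14))*15 = ((0*(-5 - 1*(-1)))*(2 - 1*(-5)) + (1 + 14))*15 = ((0*(-5 + 1))*(2 + 5) + 15)*15 = ((0*(-4))*7 + 15)*15 = (0*7 + 15)*15 = (0 + 15)*15 = 15*15 = 225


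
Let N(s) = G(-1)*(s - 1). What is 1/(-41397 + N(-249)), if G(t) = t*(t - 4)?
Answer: -1/42647 ≈ -2.3448e-5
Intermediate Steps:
G(t) = t*(-4 + t)
N(s) = -5 + 5*s (N(s) = (-(-4 - 1))*(s - 1) = (-1*(-5))*(-1 + s) = 5*(-1 + s) = -5 + 5*s)
1/(-41397 + N(-249)) = 1/(-41397 + (-5 + 5*(-249))) = 1/(-41397 + (-5 - 1245)) = 1/(-41397 - 1250) = 1/(-42647) = -1/42647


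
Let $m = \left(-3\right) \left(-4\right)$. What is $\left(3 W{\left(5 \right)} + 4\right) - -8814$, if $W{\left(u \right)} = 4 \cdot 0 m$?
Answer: $8818$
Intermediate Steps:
$m = 12$
$W{\left(u \right)} = 0$ ($W{\left(u \right)} = 4 \cdot 0 \cdot 12 = 0 \cdot 12 = 0$)
$\left(3 W{\left(5 \right)} + 4\right) - -8814 = \left(3 \cdot 0 + 4\right) - -8814 = \left(0 + 4\right) + 8814 = 4 + 8814 = 8818$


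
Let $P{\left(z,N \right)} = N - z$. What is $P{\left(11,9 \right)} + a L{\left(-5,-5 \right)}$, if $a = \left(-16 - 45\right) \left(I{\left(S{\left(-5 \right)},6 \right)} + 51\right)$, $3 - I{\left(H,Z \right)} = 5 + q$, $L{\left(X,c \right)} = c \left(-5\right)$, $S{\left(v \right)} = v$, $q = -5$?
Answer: $-82352$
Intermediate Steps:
$L{\left(X,c \right)} = - 5 c$
$I{\left(H,Z \right)} = 3$ ($I{\left(H,Z \right)} = 3 - \left(5 - 5\right) = 3 - 0 = 3 + 0 = 3$)
$a = -3294$ ($a = \left(-16 - 45\right) \left(3 + 51\right) = \left(-61\right) 54 = -3294$)
$P{\left(11,9 \right)} + a L{\left(-5,-5 \right)} = \left(9 - 11\right) - 3294 \left(\left(-5\right) \left(-5\right)\right) = \left(9 - 11\right) - 82350 = -2 - 82350 = -82352$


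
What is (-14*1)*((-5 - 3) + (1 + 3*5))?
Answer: -112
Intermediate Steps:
(-14*1)*((-5 - 3) + (1 + 3*5)) = -14*(-8 + (1 + 15)) = -14*(-8 + 16) = -14*8 = -112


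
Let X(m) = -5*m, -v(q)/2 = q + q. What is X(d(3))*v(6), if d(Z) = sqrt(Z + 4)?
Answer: 120*sqrt(7) ≈ 317.49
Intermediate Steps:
v(q) = -4*q (v(q) = -2*(q + q) = -4*q)
d(Z) = sqrt(4 + Z)
X(d(3))*v(6) = (-5*sqrt(4 + 3))*(-4*6) = -5*sqrt(7)*(-24) = 120*sqrt(7)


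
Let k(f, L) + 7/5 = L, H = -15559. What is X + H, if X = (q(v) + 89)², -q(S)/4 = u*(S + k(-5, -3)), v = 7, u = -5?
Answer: 4322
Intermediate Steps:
k(f, L) = -7/5 + L
q(S) = -88 + 20*S (q(S) = -(-20)*(S + (-7/5 - 3)) = -(-20)*(S - 22/5) = -(-20)*(-22/5 + S) = -4*(22 - 5*S) = -88 + 20*S)
X = 19881 (X = ((-88 + 20*7) + 89)² = ((-88 + 140) + 89)² = (52 + 89)² = 141² = 19881)
X + H = 19881 - 15559 = 4322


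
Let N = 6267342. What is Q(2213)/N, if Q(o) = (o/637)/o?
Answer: 1/3992296854 ≈ 2.5048e-10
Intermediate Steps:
Q(o) = 1/637 (Q(o) = (o*(1/637))/o = (o/637)/o = 1/637)
Q(2213)/N = (1/637)/6267342 = (1/637)*(1/6267342) = 1/3992296854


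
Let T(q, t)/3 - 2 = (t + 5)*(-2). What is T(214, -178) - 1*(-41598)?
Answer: 42642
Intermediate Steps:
T(q, t) = -24 - 6*t (T(q, t) = 6 + 3*((t + 5)*(-2)) = 6 + 3*((5 + t)*(-2)) = 6 + 3*(-10 - 2*t) = 6 + (-30 - 6*t) = -24 - 6*t)
T(214, -178) - 1*(-41598) = (-24 - 6*(-178)) - 1*(-41598) = (-24 + 1068) + 41598 = 1044 + 41598 = 42642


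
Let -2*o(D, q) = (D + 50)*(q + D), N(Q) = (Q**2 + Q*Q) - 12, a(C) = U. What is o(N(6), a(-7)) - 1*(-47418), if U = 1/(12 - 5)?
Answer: 308771/7 ≈ 44110.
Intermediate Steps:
U = 1/7 ≈ 0.14286
a(C) = 1/7
N(Q) = -12 + 2*Q**2 (N(Q) = (Q**2 + Q**2) - 12 = 2*Q**2 - 12 = -12 + 2*Q**2)
o(D, q) = -(50 + D)*(D + q)/2 (o(D, q) = -(D + 50)*(q + D)/2 = -(50 + D)*(D + q)/2)
o(N(6), a(-7)) - 1*(-47418) = (-25*(-12 + 2*6**2) - 25*1/7 - (-12 + 2*6**2)**2/2 - 1/2*(-12 + 2*6**2)*1/7) - 1*(-47418) = (-25*(-12 + 2*36) - 25/7 - (-12 + 2*36)**2/2 - 1/2*(-12 + 2*36)*1/7) + 47418 = (-25*(-12 + 72) - 25/7 - (-12 + 72)**2/2 - 1/2*(-12 + 72)*1/7) + 47418 = (-25*60 - 25/7 - 1/2*60**2 - 1/2*60*1/7) + 47418 = (-1500 - 25/7 - 1/2*3600 - 30/7) + 47418 = (-1500 - 25/7 - 1800 - 30/7) + 47418 = -23155/7 + 47418 = 308771/7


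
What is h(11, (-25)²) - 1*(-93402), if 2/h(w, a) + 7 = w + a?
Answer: 58749860/629 ≈ 93402.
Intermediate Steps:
h(w, a) = 2/(-7 + a + w) (h(w, a) = 2/(-7 + (w + a)) = 2/(-7 + (a + w)) = 2/(-7 + a + w))
h(11, (-25)²) - 1*(-93402) = 2/(-7 + (-25)² + 11) - 1*(-93402) = 2/(-7 + 625 + 11) + 93402 = 2/629 + 93402 = 58749860/629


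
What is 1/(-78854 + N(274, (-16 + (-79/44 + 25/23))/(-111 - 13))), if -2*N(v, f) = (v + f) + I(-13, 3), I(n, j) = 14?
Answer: -250976/19826618957 ≈ -1.2659e-5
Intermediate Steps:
N(v, f) = -7 - f/2 - v/2 (N(v, f) = -((v + f) + 14)/2 = -((f + v) + 14)/2 = -(14 + f + v)/2 = -7 - f/2 - v/2)
1/(-78854 + N(274, (-16 + (-79/44 + 25/23))/(-111 - 13))) = 1/(-78854 + (-7 - (-16 + (-79/44 + 25/23))/(2*(-111 - 13)) - 1/2*274)) = 1/(-78854 + (-7 - (-16 + (-79*1/44 + 25*(1/23)))/(2*(-124)) - 137)) = 1/(-78854 + (-7 - (-16 + (-79/44 + 25/23))*(-1)/(2*124) - 137)) = 1/(-78854 + (-7 - (-16 - 717/1012)*(-1)/(2*124) - 137)) = 1/(-78854 + (-7 - (-16909)*(-1)/(2024*124) - 137)) = 1/(-78854 + (-7 - 1/2*16909/125488 - 137)) = 1/(-78854 + (-7 - 16909/250976 - 137)) = 1/(-78854 - 36157453/250976) = 1/(-19826618957/250976) = -250976/19826618957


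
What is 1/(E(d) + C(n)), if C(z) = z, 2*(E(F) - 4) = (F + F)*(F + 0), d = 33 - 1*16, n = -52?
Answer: 1/241 ≈ 0.0041494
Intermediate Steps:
d = 17 (d = 33 - 16 = 17)
E(F) = 4 + F² (E(F) = 4 + ((F + F)*(F + 0))/2 = 4 + ((2*F)*F)/2 = 4 + (2*F²)/2 = 4 + F²)
1/(E(d) + C(n)) = 1/((4 + 17²) - 52) = 1/((4 + 289) - 52) = 1/(293 - 52) = 1/241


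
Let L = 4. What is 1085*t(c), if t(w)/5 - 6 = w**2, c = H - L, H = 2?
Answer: 54250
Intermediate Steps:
c = -2 (c = 2 - 1*4 = 2 - 4 = -2)
t(w) = 30 + 5*w**2
1085*t(c) = 1085*(30 + 5*(-2)**2) = 1085*(30 + 5*4) = 1085*(30 + 20) = 1085*50 = 54250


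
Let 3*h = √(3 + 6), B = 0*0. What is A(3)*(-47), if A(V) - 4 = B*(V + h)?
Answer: -188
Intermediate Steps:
B = 0
h = 1 (h = √(3 + 6)/3 = √9/3 = (⅓)*3 = 1)
A(V) = 4 (A(V) = 4 + 0*(V + 1) = 4 + 0*(1 + V) = 4 + 0 = 4)
A(3)*(-47) = 4*(-47) = -188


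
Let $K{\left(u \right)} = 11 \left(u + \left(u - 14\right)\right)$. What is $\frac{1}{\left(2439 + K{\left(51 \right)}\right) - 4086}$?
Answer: $- \frac{1}{679} \approx -0.0014728$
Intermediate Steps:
$K{\left(u \right)} = -154 + 22 u$ ($K{\left(u \right)} = 11 \left(u + \left(-14 + u\right)\right) = 11 \left(-14 + 2 u\right) = -154 + 22 u$)
$\frac{1}{\left(2439 + K{\left(51 \right)}\right) - 4086} = \frac{1}{\left(2439 + \left(-154 + 22 \cdot 51\right)\right) - 4086} = \frac{1}{\left(2439 + \left(-154 + 1122\right)\right) - 4086} = \frac{1}{\left(2439 + 968\right) - 4086} = \frac{1}{3407 - 4086} = \frac{1}{-679} = - \frac{1}{679}$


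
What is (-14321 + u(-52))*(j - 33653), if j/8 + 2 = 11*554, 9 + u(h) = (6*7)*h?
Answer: -249080662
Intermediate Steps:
u(h) = -9 + 42*h (u(h) = -9 + (6*7)*h = -9 + 42*h)
j = 48736 (j = -16 + 8*(11*554) = -16 + 8*6094 = -16 + 48752 = 48736)
(-14321 + u(-52))*(j - 33653) = (-14321 + (-9 + 42*(-52)))*(48736 - 33653) = (-14321 + (-9 - 2184))*15083 = (-14321 - 2193)*15083 = -16514*15083 = -249080662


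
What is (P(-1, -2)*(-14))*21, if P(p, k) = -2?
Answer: 588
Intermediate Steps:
(P(-1, -2)*(-14))*21 = -2*(-14)*21 = 28*21 = 588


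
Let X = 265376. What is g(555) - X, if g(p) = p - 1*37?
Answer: -264858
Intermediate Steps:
g(p) = -37 + p (g(p) = p - 37 = -37 + p)
g(555) - X = (-37 + 555) - 1*265376 = 518 - 265376 = -264858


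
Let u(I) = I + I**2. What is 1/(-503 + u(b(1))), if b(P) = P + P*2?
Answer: -1/491 ≈ -0.0020367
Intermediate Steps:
b(P) = 3*P (b(P) = P + 2*P = 3*P)
1/(-503 + u(b(1))) = 1/(-503 + (3*1)*(1 + 3*1)) = 1/(-503 + 3*(1 + 3)) = 1/(-503 + 3*4) = 1/(-503 + 12) = 1/(-491) = -1/491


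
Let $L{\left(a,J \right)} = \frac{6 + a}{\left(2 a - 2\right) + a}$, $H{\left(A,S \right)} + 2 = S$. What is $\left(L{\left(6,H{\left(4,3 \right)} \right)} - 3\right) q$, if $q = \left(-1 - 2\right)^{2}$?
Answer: $- \frac{81}{4} \approx -20.25$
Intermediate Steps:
$H{\left(A,S \right)} = -2 + S$
$L{\left(a,J \right)} = \frac{6 + a}{-2 + 3 a}$ ($L{\left(a,J \right)} = \frac{6 + a}{\left(-2 + 2 a\right) + a} = \frac{6 + a}{-2 + 3 a}$)
$q = 9$ ($q = \left(-3\right)^{2} = 9$)
$\left(L{\left(6,H{\left(4,3 \right)} \right)} - 3\right) q = \left(\frac{6 + 6}{-2 + 3 \cdot 6} - 3\right) 9 = \left(\frac{1}{-2 + 18} \cdot 12 - 3\right) 9 = \left(\frac{1}{16} \cdot 12 - 3\right) 9 = \left(\frac{3}{4} - 3\right) 9 = \left(- \frac{9}{4}\right) 9 = - \frac{81}{4}$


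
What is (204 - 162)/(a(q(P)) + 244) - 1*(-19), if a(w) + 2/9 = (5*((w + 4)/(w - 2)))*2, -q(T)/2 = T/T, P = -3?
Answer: 5887/307 ≈ 19.176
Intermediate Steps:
q(T) = -2 (q(T) = -2*T/T = -2*1 = -2)
a(w) = -2/9 + 10*(4 + w)/(-2 + w) (a(w) = -2/9 + (5*((w + 4)/(w - 2)))*2 = -2/9 + (5*((4 + w)/(-2 + w)))*2 = -2/9 + (5*(4 + w)/(-2 + w))*2 = -2/9 + 10*(4 + w)/(-2 + w))
(204 - 162)/(a(q(P)) + 244) - 1*(-19) = (204 - 162)/(4*(91 + 22*(-2))/(9*(-2 - 2)) + 244) - 1*(-19) = 42/((4/9)*(91 - 44)/(-4) + 244) + 19 = 42/((4/9)*(-1/4)*47 + 244) + 19 = 42/(-47/9 + 244) + 19 = 42/(2149/9) + 19 = 42*(9/2149) + 19 = 54/307 + 19 = 5887/307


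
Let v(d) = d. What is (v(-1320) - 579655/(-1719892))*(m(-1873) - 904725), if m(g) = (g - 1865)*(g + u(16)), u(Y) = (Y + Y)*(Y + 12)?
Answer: -6235488048408285/1719892 ≈ -3.6255e+9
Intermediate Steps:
u(Y) = 2*Y*(12 + Y) (u(Y) = (2*Y)*(12 + Y) = 2*Y*(12 + Y))
m(g) = (-1865 + g)*(896 + g) (m(g) = (g - 1865)*(g + 2*16*(12 + 16)) = (-1865 + g)*(g + 2*16*28) = (-1865 + g)*(g + 896) = (-1865 + g)*(896 + g))
(v(-1320) - 579655/(-1719892))*(m(-1873) - 904725) = (-1320 - 579655/(-1719892))*((-1671040 + (-1873)² - 969*(-1873)) - 904725) = (-1320 - 579655*(-1/1719892))*((-1671040 + 3508129 + 1814937) - 904725) = (-1320 + 579655/1719892)*(3652026 - 904725) = -2269677785/1719892*2747301 = -6235488048408285/1719892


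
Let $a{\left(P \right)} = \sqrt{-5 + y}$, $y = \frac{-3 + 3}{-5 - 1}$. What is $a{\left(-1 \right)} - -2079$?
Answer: $2079 + i \sqrt{5} \approx 2079.0 + 2.2361 i$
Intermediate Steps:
$y = 0$ ($y = \frac{0}{-6} = 0 \left(- \frac{1}{6}\right) = 0$)
$a{\left(P \right)} = i \sqrt{5}$ ($a{\left(P \right)} = \sqrt{-5 + 0} = \sqrt{-5} = i \sqrt{5}$)
$a{\left(-1 \right)} - -2079 = i \sqrt{5} - -2079 = i \sqrt{5} + 2079 = 2079 + i \sqrt{5}$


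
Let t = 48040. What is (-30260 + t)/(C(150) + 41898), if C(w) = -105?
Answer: 17780/41793 ≈ 0.42543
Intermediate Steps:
(-30260 + t)/(C(150) + 41898) = (-30260 + 48040)/(-105 + 41898) = 17780/41793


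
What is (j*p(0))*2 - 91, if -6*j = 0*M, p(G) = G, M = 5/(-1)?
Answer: -91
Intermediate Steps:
M = -5 (M = 5*(-1) = -5)
j = 0 (j = -0*(-5) = -⅙*0 = 0)
(j*p(0))*2 - 91 = (0*0)*2 - 91 = 0*2 - 91 = 0 - 91 = -91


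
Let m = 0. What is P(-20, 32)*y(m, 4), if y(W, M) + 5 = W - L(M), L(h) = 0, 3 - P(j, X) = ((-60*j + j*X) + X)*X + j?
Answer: 94605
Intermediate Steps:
P(j, X) = 3 - j - X*(X - 60*j + X*j) (P(j, X) = 3 - (((-60*j + j*X) + X)*X + j) = 3 - (((-60*j + X*j) + X)*X + j) = 3 - ((X - 60*j + X*j)*X + j) = 3 - (X*(X - 60*j + X*j) + j) = 3 - (j + X*(X - 60*j + X*j)) = 3 + (-j - X*(X - 60*j + X*j)) = 3 - j - X*(X - 60*j + X*j))
y(W, M) = -5 + W (y(W, M) = -5 + (W - 1*0) = -5 + (W + 0) = -5 + W)
P(-20, 32)*y(m, 4) = (3 - 1*(-20) - 1*32**2 - 1*(-20)*32**2 + 60*32*(-20))*(-5 + 0) = (3 + 20 - 1*1024 - 1*(-20)*1024 - 38400)*(-5) = (3 + 20 - 1024 + 20480 - 38400)*(-5) = -18921*(-5) = 94605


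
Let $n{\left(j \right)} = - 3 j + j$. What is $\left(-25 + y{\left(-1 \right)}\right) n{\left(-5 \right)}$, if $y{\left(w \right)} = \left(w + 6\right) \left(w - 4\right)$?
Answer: $-500$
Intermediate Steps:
$n{\left(j \right)} = - 2 j$
$y{\left(w \right)} = \left(-4 + w\right) \left(6 + w\right)$ ($y{\left(w \right)} = \left(6 + w\right) \left(-4 + w\right) = \left(-4 + w\right) \left(6 + w\right)$)
$\left(-25 + y{\left(-1 \right)}\right) n{\left(-5 \right)} = \left(-25 + \left(-24 + \left(-1\right)^{2} + 2 \left(-1\right)\right)\right) \left(\left(-2\right) \left(-5\right)\right) = \left(-25 - 25\right) 10 = \left(-50\right) 10 = -500$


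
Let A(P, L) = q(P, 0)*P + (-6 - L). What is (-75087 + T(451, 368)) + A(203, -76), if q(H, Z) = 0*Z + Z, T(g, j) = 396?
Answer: -74621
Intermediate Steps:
q(H, Z) = Z (q(H, Z) = 0 + Z = Z)
A(P, L) = -6 - L (A(P, L) = 0*P + (-6 - L) = 0 + (-6 - L) = -6 - L)
(-75087 + T(451, 368)) + A(203, -76) = (-75087 + 396) + (-6 - 1*(-76)) = -74691 + (-6 + 76) = -74691 + 70 = -74621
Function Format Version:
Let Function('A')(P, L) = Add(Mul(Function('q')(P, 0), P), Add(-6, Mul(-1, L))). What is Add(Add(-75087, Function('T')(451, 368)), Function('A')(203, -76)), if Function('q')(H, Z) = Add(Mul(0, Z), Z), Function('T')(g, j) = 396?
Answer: -74621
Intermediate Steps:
Function('q')(H, Z) = Z (Function('q')(H, Z) = Add(0, Z) = Z)
Function('A')(P, L) = Add(-6, Mul(-1, L)) (Function('A')(P, L) = Add(Mul(0, P), Add(-6, Mul(-1, L))) = Add(0, Add(-6, Mul(-1, L))) = Add(-6, Mul(-1, L)))
Add(Add(-75087, Function('T')(451, 368)), Function('A')(203, -76)) = Add(Add(-75087, 396), Add(-6, Mul(-1, -76))) = Add(-74691, Add(-6, 76)) = Add(-74691, 70) = -74621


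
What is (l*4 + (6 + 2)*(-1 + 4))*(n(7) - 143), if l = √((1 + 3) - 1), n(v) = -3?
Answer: -3504 - 584*√3 ≈ -4515.5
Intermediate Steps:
l = √3 (l = √(4 - 1) = √3 ≈ 1.7320)
(l*4 + (6 + 2)*(-1 + 4))*(n(7) - 143) = (√3*4 + (6 + 2)*(-1 + 4))*(-3 - 143) = (4*√3 + 8*3)*(-146) = (4*√3 + 24)*(-146) = (24 + 4*√3)*(-146) = -3504 - 584*√3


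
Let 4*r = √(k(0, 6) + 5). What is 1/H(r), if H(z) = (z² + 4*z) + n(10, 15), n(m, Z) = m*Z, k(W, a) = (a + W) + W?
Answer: 38576/5810105 - 256*√11/5810105 ≈ 0.0064933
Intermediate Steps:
k(W, a) = a + 2*W (k(W, a) = (W + a) + W = a + 2*W)
n(m, Z) = Z*m
r = √11/4 (r = √((6 + 2*0) + 5)/4 = √((6 + 0) + 5)/4 = √(6 + 5)/4 = √11/4 ≈ 0.82916)
H(z) = 150 + z² + 4*z (H(z) = (z² + 4*z) + 15*10 = (z² + 4*z) + 150 = 150 + z² + 4*z)
1/H(r) = 1/(150 + (√11/4)² + 4*(√11/4)) = 1/(150 + 11/16 + √11) = 1/(2411/16 + √11)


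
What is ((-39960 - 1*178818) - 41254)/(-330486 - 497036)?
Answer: 130016/413761 ≈ 0.31423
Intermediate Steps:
((-39960 - 1*178818) - 41254)/(-330486 - 497036) = ((-39960 - 178818) - 41254)/(-827522) = (-218778 - 41254)*(-1/827522) = -260032*(-1/827522) = 130016/413761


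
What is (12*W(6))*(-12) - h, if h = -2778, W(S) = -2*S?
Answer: 4506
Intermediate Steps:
(12*W(6))*(-12) - h = (12*(-2*6))*(-12) - 1*(-2778) = (12*(-12))*(-12) + 2778 = -144*(-12) + 2778 = 1728 + 2778 = 4506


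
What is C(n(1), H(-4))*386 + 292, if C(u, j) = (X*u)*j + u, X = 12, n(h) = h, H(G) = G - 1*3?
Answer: -31746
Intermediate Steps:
H(G) = -3 + G (H(G) = G - 3 = -3 + G)
C(u, j) = u + 12*j*u (C(u, j) = (12*u)*j + u = 12*j*u + u = u + 12*j*u)
C(n(1), H(-4))*386 + 292 = (1*(1 + 12*(-3 - 4)))*386 + 292 = (1*(1 + 12*(-7)))*386 + 292 = (1*(1 - 84))*386 + 292 = (1*(-83))*386 + 292 = -83*386 + 292 = -32038 + 292 = -31746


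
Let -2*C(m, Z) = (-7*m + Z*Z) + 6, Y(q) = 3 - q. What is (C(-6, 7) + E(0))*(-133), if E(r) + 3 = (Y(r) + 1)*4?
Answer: 9443/2 ≈ 4721.5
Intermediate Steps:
C(m, Z) = -3 - Z²/2 + 7*m/2 (C(m, Z) = -((-7*m + Z*Z) + 6)/2 = -((-7*m + Z²) + 6)/2 = -((Z² - 7*m) + 6)/2 = -(6 + Z² - 7*m)/2 = -3 - Z²/2 + 7*m/2)
E(r) = 13 - 4*r (E(r) = -3 + ((3 - r) + 1)*4 = -3 + (4 - r)*4 = -3 + (16 - 4*r) = 13 - 4*r)
(C(-6, 7) + E(0))*(-133) = ((-3 - ½*7² + (7/2)*(-6)) + (13 - 4*0))*(-133) = ((-3 - ½*49 - 21) + (13 + 0))*(-133) = ((-3 - 49/2 - 21) + 13)*(-133) = (-97/2 + 13)*(-133) = -71/2*(-133) = 9443/2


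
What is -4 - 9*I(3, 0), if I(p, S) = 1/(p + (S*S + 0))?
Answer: -7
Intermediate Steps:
I(p, S) = 1/(p + S**2) (I(p, S) = 1/(p + (S**2 + 0)) = 1/(p + S**2))
-4 - 9*I(3, 0) = -4 - 9/(3 + 0**2) = -4 - 9/(3 + 0) = -4 - 9/3 = -4 - 9*1/3 = -4 - 3 = -7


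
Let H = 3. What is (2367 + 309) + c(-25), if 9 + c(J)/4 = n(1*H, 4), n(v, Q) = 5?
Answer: 2660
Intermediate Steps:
c(J) = -16 (c(J) = -36 + 4*5 = -36 + 20 = -16)
(2367 + 309) + c(-25) = (2367 + 309) - 16 = 2676 - 16 = 2660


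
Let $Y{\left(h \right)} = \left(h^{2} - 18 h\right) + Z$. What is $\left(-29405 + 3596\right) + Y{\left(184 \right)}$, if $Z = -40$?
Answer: $4695$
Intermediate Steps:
$Y{\left(h \right)} = -40 + h^{2} - 18 h$ ($Y{\left(h \right)} = \left(h^{2} - 18 h\right) - 40 = -40 + h^{2} - 18 h$)
$\left(-29405 + 3596\right) + Y{\left(184 \right)} = \left(-29405 + 3596\right) - \left(3352 - 33856\right) = -25809 - -30504 = -25809 + 30504 = 4695$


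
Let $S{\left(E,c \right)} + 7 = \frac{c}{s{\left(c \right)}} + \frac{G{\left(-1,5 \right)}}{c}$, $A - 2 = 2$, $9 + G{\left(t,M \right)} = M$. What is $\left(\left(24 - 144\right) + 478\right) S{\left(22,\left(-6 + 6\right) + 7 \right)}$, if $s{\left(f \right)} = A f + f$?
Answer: $- \frac{92364}{35} \approx -2639.0$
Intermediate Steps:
$G{\left(t,M \right)} = -9 + M$
$A = 4$ ($A = 2 + 2 = 4$)
$s{\left(f \right)} = 5 f$ ($s{\left(f \right)} = 4 f + f = 5 f$)
$S{\left(E,c \right)} = - \frac{34}{5} - \frac{4}{c}$ ($S{\left(E,c \right)} = -7 + \left(\frac{c}{5 c} + \frac{-9 + 5}{c}\right) = -7 + \left(c \frac{1}{5 c} - \frac{4}{c}\right) = -7 + \left(\frac{1}{5} - \frac{4}{c}\right) = - \frac{34}{5} - \frac{4}{c}$)
$\left(\left(24 - 144\right) + 478\right) S{\left(22,\left(-6 + 6\right) + 7 \right)} = \left(\left(24 - 144\right) + 478\right) \left(- \frac{34}{5} - \frac{4}{\left(-6 + 6\right) + 7}\right) = \left(\left(24 - 144\right) + 478\right) \left(- \frac{34}{5} - \frac{4}{0 + 7}\right) = \left(-120 + 478\right) \left(- \frac{34}{5} - \frac{4}{7}\right) = 358 \left(- \frac{34}{5} - \frac{4}{7}\right) = 358 \left(- \frac{258}{35}\right) = - \frac{92364}{35}$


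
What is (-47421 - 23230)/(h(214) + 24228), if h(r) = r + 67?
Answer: -70651/24509 ≈ -2.8827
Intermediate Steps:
h(r) = 67 + r
(-47421 - 23230)/(h(214) + 24228) = (-47421 - 23230)/((67 + 214) + 24228) = -70651/(281 + 24228) = -70651/24509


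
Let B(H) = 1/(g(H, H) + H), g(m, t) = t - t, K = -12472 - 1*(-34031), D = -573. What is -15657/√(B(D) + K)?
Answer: -15657*√7078444338/12353306 ≈ -106.63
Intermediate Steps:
K = 21559 (K = -12472 + 34031 = 21559)
g(m, t) = 0
B(H) = 1/H (B(H) = 1/(0 + H) = 1/H)
-15657/√(B(D) + K) = -15657/√(1/(-573) + 21559) = -15657/√(-1/573 + 21559) = -15657*√7078444338/12353306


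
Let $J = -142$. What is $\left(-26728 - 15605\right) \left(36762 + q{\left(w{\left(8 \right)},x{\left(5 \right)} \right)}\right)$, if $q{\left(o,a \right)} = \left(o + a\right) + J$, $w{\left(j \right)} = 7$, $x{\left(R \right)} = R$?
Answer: $-1550742456$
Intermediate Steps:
$q{\left(o,a \right)} = -142 + a + o$ ($q{\left(o,a \right)} = \left(o + a\right) - 142 = \left(a + o\right) - 142 = -142 + a + o$)
$\left(-26728 - 15605\right) \left(36762 + q{\left(w{\left(8 \right)},x{\left(5 \right)} \right)}\right) = \left(-26728 - 15605\right) \left(36762 + \left(-142 + 5 + 7\right)\right) = - 42333 \left(36762 - 130\right) = \left(-42333\right) 36632 = -1550742456$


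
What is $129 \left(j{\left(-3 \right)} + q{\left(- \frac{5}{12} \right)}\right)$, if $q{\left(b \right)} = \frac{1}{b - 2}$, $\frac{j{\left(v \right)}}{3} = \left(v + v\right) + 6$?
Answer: $- \frac{1548}{29} \approx -53.379$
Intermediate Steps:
$j{\left(v \right)} = 18 + 6 v$ ($j{\left(v \right)} = 3 \left(\left(v + v\right) + 6\right) = 3 \left(2 v + 6\right) = 3 \left(6 + 2 v\right) = 18 + 6 v$)
$q{\left(b \right)} = \frac{1}{-2 + b}$
$129 \left(j{\left(-3 \right)} + q{\left(- \frac{5}{12} \right)}\right) = 129 \left(\left(18 + 6 \left(-3\right)\right) + \frac{1}{-2 - \frac{5}{12}}\right) = 129 \left(\left(18 - 18\right) + \frac{1}{-2 - \frac{5}{12}}\right) = 129 \left(0 + \frac{1}{-2 - \frac{5}{12}}\right) = 129 \left(0 + \frac{1}{- \frac{29}{12}}\right) = 129 \left(0 - \frac{12}{29}\right) = 129 \left(- \frac{12}{29}\right) = - \frac{1548}{29}$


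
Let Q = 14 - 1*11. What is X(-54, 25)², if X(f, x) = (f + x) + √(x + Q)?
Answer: 869 - 116*√7 ≈ 562.09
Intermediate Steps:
Q = 3 (Q = 14 - 11 = 3)
X(f, x) = f + x + √(3 + x) (X(f, x) = (f + x) + √(x + 3) = (f + x) + √(3 + x) = f + x + √(3 + x))
X(-54, 25)² = (-54 + 25 + √(3 + 25))² = (-54 + 25 + √28)² = (-54 + 25 + 2*√7)² = (-29 + 2*√7)²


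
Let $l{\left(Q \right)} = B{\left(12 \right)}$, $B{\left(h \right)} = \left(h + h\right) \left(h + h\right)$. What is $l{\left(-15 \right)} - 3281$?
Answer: $-2705$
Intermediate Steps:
$B{\left(h \right)} = 4 h^{2}$ ($B{\left(h \right)} = 2 h 2 h = 4 h^{2}$)
$l{\left(Q \right)} = 576$ ($l{\left(Q \right)} = 4 \cdot 12^{2} = 4 \cdot 144 = 576$)
$l{\left(-15 \right)} - 3281 = 576 - 3281 = -2705$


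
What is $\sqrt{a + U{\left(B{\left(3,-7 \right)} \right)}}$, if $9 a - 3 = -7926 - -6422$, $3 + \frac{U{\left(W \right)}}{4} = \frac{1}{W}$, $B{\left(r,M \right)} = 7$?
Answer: $\frac{i \sqrt{78589}}{21} \approx 13.349 i$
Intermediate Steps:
$U{\left(W \right)} = -12 + \frac{4}{W}$
$a = - \frac{1501}{9}$ ($a = \frac{1}{3} + \frac{-7926 - -6422}{9} = \frac{1}{3} + \frac{-7926 + 6422}{9} = \frac{1}{3} + \frac{1}{9} \left(-1504\right) = \frac{1}{3} - \frac{1504}{9} = - \frac{1501}{9} \approx -166.78$)
$\sqrt{a + U{\left(B{\left(3,-7 \right)} \right)}} = \sqrt{- \frac{1501}{9} - \left(12 - \frac{4}{7}\right)} = \sqrt{- \frac{1501}{9} + \left(-12 + 4 \cdot \frac{1}{7}\right)} = \sqrt{- \frac{1501}{9} + \left(-12 + \frac{4}{7}\right)} = \sqrt{- \frac{1501}{9} - \frac{80}{7}} = \sqrt{- \frac{11227}{63}} = \frac{i \sqrt{78589}}{21}$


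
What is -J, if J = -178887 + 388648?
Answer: -209761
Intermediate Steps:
J = 209761
-J = -1*209761 = -209761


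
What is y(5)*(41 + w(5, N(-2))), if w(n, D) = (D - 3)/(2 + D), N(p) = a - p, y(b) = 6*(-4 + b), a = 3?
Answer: 1734/7 ≈ 247.71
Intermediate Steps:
y(b) = -24 + 6*b
N(p) = 3 - p
w(n, D) = (-3 + D)/(2 + D)
y(5)*(41 + w(5, N(-2))) = (-24 + 6*5)*(41 + (-3 + (3 - 1*(-2)))/(2 + (3 - 1*(-2)))) = (-24 + 30)*(41 + (-3 + (3 + 2))/(2 + (3 + 2))) = 6*(41 + (-3 + 5)/(2 + 5)) = 6*(41 + 2/7) = 6*(289/7) = 1734/7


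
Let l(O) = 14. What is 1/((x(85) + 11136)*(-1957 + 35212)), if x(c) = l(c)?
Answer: 1/370793250 ≈ 2.6969e-9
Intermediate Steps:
x(c) = 14
1/((x(85) + 11136)*(-1957 + 35212)) = 1/((14 + 11136)*(-1957 + 35212)) = 1/(11150*33255) = 1/370793250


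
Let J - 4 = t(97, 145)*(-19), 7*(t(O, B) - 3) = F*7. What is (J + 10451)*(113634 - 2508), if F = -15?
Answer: 1187159058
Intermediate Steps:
t(O, B) = -12 (t(O, B) = 3 + (-15*7)/7 = 3 + (⅐)*(-105) = 3 - 15 = -12)
J = 232 (J = 4 - 12*(-19) = 4 + 228 = 232)
(J + 10451)*(113634 - 2508) = (232 + 10451)*(113634 - 2508) = 10683*111126 = 1187159058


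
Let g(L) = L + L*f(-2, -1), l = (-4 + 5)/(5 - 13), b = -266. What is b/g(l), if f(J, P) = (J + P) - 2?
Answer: -532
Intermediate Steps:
f(J, P) = -2 + J + P
l = -⅛ (l = 1/(-8) = 1*(-⅛) = -⅛ ≈ -0.12500)
g(L) = -4*L (g(L) = L + L*(-2 - 2 - 1) = L + L*(-5) = L - 5*L = -4*L)
b/g(l) = -266/((-4*(-⅛))) = -266/½ = -266*2 = -532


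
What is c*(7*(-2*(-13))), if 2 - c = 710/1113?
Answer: 39416/159 ≈ 247.90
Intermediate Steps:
c = 1516/1113 (c = 2 - 710/1113 = 1516/1113 ≈ 1.3621)
c*(7*(-2*(-13))) = 1516*(7*(-2*(-13)))/1113 = 1516*(7*26)/1113 = (1516/1113)*182 = 39416/159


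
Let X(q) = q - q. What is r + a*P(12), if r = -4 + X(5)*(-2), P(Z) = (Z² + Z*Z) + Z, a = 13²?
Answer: 50696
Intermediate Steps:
a = 169
P(Z) = Z + 2*Z² (P(Z) = (Z² + Z²) + Z = 2*Z² + Z = Z + 2*Z²)
X(q) = 0
r = -4 (r = -4 + 0*(-2) = -4 + 0 = -4)
r + a*P(12) = -4 + 169*(12*(1 + 2*12)) = -4 + 169*(12*(1 + 24)) = -4 + 169*(12*25) = -4 + 169*300 = -4 + 50700 = 50696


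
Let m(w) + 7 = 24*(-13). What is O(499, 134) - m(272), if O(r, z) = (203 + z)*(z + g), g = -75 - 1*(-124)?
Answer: 61990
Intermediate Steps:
g = 49 (g = -75 + 124 = 49)
m(w) = -319 (m(w) = -7 + 24*(-13) = -7 - 312 = -319)
O(r, z) = (49 + z)*(203 + z) (O(r, z) = (203 + z)*(z + 49) = (203 + z)*(49 + z) = (49 + z)*(203 + z))
O(499, 134) - m(272) = (9947 + 134**2 + 252*134) - 1*(-319) = (9947 + 17956 + 33768) + 319 = 61671 + 319 = 61990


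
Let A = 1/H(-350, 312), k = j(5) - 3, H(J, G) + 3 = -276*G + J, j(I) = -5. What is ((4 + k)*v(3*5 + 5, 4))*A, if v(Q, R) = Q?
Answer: 16/17293 ≈ 0.00092523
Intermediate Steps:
H(J, G) = -3 + J - 276*G (H(J, G) = -3 + (-276*G + J) = -3 + (J - 276*G) = -3 + J - 276*G)
k = -8 (k = -5 - 3 = -8)
A = -1/86465 (A = 1/(-3 - 350 - 276*312) = 1/(-3 - 350 - 86112) = 1/(-86465) = -1/86465 ≈ -1.1565e-5)
((4 + k)*v(3*5 + 5, 4))*A = ((4 - 8)*(3*5 + 5))*(-1/86465) = -4*(15 + 5)*(-1/86465) = -4*20*(-1/86465) = -80*(-1/86465) = 16/17293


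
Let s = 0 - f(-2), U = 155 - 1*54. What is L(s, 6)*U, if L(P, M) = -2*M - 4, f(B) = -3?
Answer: -1616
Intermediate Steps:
U = 101 (U = 155 - 54 = 101)
s = 3 (s = 0 - 1*(-3) = 0 + 3 = 3)
L(P, M) = -4 - 2*M
L(s, 6)*U = (-4 - 2*6)*101 = (-4 - 12)*101 = -16*101 = -1616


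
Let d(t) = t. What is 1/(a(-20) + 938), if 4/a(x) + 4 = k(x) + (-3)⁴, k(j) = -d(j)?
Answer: 97/90990 ≈ 0.0010661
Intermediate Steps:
k(j) = -j
a(x) = 4/(77 - x) (a(x) = 4/(-4 + (-x + (-3)⁴)) = 4/(-4 + (-x + 81)) = 4/(-4 + (81 - x)) = 4/(77 - x))
1/(a(-20) + 938) = 1/(-4/(-77 - 20) + 938) = 1/(-4/(-97) + 938) = 1/(-4*(-1/97) + 938) = 1/(4/97 + 938) = 1/(90990/97) = 97/90990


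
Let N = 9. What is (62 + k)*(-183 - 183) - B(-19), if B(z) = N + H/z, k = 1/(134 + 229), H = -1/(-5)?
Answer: -260959464/11495 ≈ -22702.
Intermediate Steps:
H = 1/5 (H = -1*(-1/5) = 1/5 ≈ 0.20000)
k = 1/363 ≈ 0.0027548
B(z) = 9 + 1/(5*z)
(62 + k)*(-183 - 183) - B(-19) = (62 + 1/363)*(-183 - 183) - (9 + (1/5)/(-19)) = (22507/363)*(-366) - (9 + (1/5)*(-1/19)) = -2745854/121 - (9 - 1/95) = -2745854/121 - 1*854/95 = -2745854/121 - 854/95 = -260959464/11495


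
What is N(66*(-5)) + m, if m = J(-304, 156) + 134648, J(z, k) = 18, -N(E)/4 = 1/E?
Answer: 22219892/165 ≈ 1.3467e+5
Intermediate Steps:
N(E) = -4/E
m = 134666 (m = 18 + 134648 = 134666)
N(66*(-5)) + m = -4/(66*(-5)) + 134666 = -4/(-330) + 134666 = -4*(-1/330) + 134666 = 2/165 + 134666 = 22219892/165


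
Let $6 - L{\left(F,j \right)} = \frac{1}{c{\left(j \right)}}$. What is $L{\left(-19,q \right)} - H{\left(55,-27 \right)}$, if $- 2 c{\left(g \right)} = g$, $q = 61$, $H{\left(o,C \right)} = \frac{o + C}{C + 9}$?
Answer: $\frac{4166}{549} \approx 7.5883$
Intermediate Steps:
$H{\left(o,C \right)} = \frac{C + o}{9 + C}$
$c{\left(g \right)} = - \frac{g}{2}$
$L{\left(F,j \right)} = 6 + \frac{2}{j}$ ($L{\left(F,j \right)} = 6 - \frac{1}{\left(- \frac{1}{2}\right) j} = 6 - - \frac{2}{j} = 6 + \frac{2}{j}$)
$L{\left(-19,q \right)} - H{\left(55,-27 \right)} = \left(6 + \frac{2}{61}\right) - \frac{-27 + 55}{9 - 27} = \left(6 + 2 \cdot \frac{1}{61}\right) - \frac{1}{-18} \cdot 28 = \left(6 + \frac{2}{61}\right) - \left(- \frac{1}{18}\right) 28 = \frac{368}{61} - - \frac{14}{9} = \frac{368}{61} + \frac{14}{9} = \frac{4166}{549}$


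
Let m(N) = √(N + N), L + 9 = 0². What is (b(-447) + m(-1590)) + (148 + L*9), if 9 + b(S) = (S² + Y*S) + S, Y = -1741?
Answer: 977647 + 2*I*√795 ≈ 9.7765e+5 + 56.391*I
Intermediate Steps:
L = -9 (L = -9 + 0² = -9 + 0 = -9)
b(S) = -9 + S² - 1740*S (b(S) = -9 + ((S² - 1741*S) + S) = -9 + (S² - 1740*S) = -9 + S² - 1740*S)
m(N) = √2*√N (m(N) = √(2*N) = √2*√N)
(b(-447) + m(-1590)) + (148 + L*9) = ((-9 + (-447)² - 1740*(-447)) + √2*√(-1590)) + (148 - 9*9) = ((-9 + 199809 + 777780) + √2*(I*√1590)) + (148 - 81) = (977580 + 2*I*√795) + 67 = 977647 + 2*I*√795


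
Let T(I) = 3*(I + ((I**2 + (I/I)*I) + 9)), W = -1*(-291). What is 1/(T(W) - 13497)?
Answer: 1/242319 ≈ 4.1268e-6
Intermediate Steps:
W = 291
T(I) = 27 + 3*I**2 + 6*I (T(I) = 3*(I + ((I**2 + 1*I) + 9)) = 3*(I + ((I**2 + I) + 9)) = 3*(I + ((I + I**2) + 9)) = 3*(I + (9 + I + I**2)) = 3*(9 + I**2 + 2*I) = 27 + 3*I**2 + 6*I)
1/(T(W) - 13497) = 1/((27 + 3*291**2 + 6*291) - 13497) = 1/((27 + 3*84681 + 1746) - 13497) = 1/((27 + 254043 + 1746) - 13497) = 1/(255816 - 13497) = 1/242319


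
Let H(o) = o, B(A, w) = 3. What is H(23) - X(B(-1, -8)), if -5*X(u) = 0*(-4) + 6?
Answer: 121/5 ≈ 24.200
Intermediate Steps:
X(u) = -6/5 (X(u) = -(0*(-4) + 6)/5 = -(0 + 6)/5 = -⅕*6 = -6/5)
H(23) - X(B(-1, -8)) = 23 - 1*(-6/5) = 23 + 6/5 = 121/5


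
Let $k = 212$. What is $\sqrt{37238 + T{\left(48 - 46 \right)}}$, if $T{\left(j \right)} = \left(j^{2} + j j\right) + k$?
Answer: $3 \sqrt{4162} \approx 193.54$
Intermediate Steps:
$T{\left(j \right)} = 212 + 2 j^{2}$ ($T{\left(j \right)} = \left(j^{2} + j j\right) + 212 = \left(j^{2} + j^{2}\right) + 212 = 2 j^{2} + 212 = 212 + 2 j^{2}$)
$\sqrt{37238 + T{\left(48 - 46 \right)}} = \sqrt{37238 + \left(212 + 2 \left(48 - 46\right)^{2}\right)} = \sqrt{37238 + \left(212 + 2 \cdot 2^{2}\right)} = \sqrt{37238 + \left(212 + 2 \cdot 4\right)} = \sqrt{37238 + \left(212 + 8\right)} = \sqrt{37238 + 220} = \sqrt{37458} = 3 \sqrt{4162}$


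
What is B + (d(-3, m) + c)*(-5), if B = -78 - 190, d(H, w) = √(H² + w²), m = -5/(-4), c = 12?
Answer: -1377/4 ≈ -344.25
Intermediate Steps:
m = 5/4 (m = -¼*(-5) = 5/4 ≈ 1.2500)
B = -268
B + (d(-3, m) + c)*(-5) = -268 + (√((-3)² + (5/4)²) + 12)*(-5) = -268 + (√(9 + 25/16) + 12)*(-5) = -268 + (√(169/16) + 12)*(-5) = -268 + (13/4 + 12)*(-5) = -268 + (61/4)*(-5) = -268 - 305/4 = -1377/4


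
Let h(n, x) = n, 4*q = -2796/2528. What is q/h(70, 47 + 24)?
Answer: -699/176960 ≈ -0.0039500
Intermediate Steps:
q = -699/2528 (q = (-2796/2528)/4 = (-2796*1/2528)/4 = (¼)*(-699/632) = -699/2528 ≈ -0.27650)
q/h(70, 47 + 24) = -699/2528/70 = -699/2528*1/70 = -699/176960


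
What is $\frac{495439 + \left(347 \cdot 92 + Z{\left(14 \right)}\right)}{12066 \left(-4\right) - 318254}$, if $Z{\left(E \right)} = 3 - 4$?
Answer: $- \frac{263681}{183259} \approx -1.4388$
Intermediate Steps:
$Z{\left(E \right)} = -1$
$\frac{495439 + \left(347 \cdot 92 + Z{\left(14 \right)}\right)}{12066 \left(-4\right) - 318254} = \frac{495439 + \left(347 \cdot 92 - 1\right)}{12066 \left(-4\right) - 318254} = \frac{495439 + \left(31924 - 1\right)}{-48264 - 318254} = \frac{495439 + 31923}{-366518} = 527362 \left(- \frac{1}{366518}\right) = - \frac{263681}{183259}$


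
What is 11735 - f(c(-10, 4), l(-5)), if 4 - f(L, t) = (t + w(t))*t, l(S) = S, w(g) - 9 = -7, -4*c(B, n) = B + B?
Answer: 11746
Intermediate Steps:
c(B, n) = -B/2 (c(B, n) = -(B + B)/4 = -B/2)
w(g) = 2 (w(g) = 9 - 7 = 2)
f(L, t) = 4 - t*(2 + t) (f(L, t) = 4 - (t + 2)*t = 4 - (2 + t)*t = 4 - t*(2 + t))
11735 - f(c(-10, 4), l(-5)) = 11735 - (4 - 1*(-5)² - 2*(-5)) = 11735 - (4 - 1*25 + 10) = 11735 - (4 - 25 + 10) = 11735 - 1*(-11) = 11735 + 11 = 11746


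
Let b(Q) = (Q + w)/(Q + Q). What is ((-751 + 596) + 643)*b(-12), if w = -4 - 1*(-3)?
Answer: 793/3 ≈ 264.33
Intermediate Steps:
w = -1 (w = -4 + 3 = -1)
b(Q) = (-1 + Q)/(2*Q) (b(Q) = (Q - 1)/(Q + Q) = (-1 + Q)/((2*Q)) = (-1 + Q)*(1/(2*Q)) = (-1 + Q)/(2*Q))
((-751 + 596) + 643)*b(-12) = ((-751 + 596) + 643)*((1/2)*(-1 - 12)/(-12)) = (-155 + 643)*((1/2)*(-1/12)*(-13)) = 488*(13/24) = 793/3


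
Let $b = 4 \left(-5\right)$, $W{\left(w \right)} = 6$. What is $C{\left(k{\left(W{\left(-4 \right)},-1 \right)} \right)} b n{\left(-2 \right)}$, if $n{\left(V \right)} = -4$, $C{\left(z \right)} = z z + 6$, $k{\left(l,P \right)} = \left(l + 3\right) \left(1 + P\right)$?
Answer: $480$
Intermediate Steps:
$k{\left(l,P \right)} = \left(1 + P\right) \left(3 + l\right)$ ($k{\left(l,P \right)} = \left(3 + l\right) \left(1 + P\right) = \left(1 + P\right) \left(3 + l\right)$)
$C{\left(z \right)} = 6 + z^{2}$ ($C{\left(z \right)} = z^{2} + 6 = 6 + z^{2}$)
$b = -20$
$C{\left(k{\left(W{\left(-4 \right)},-1 \right)} \right)} b n{\left(-2 \right)} = \left(6 + \left(3 + 6 + 3 \left(-1\right) - 6\right)^{2}\right) \left(-20\right) \left(-4\right) = \left(6 + \left(3 + 6 - 3 - 6\right)^{2}\right) \left(-20\right) \left(-4\right) = \left(6 + 0^{2}\right) \left(-20\right) \left(-4\right) = \left(6 + 0\right) \left(-20\right) \left(-4\right) = 6 \left(-20\right) \left(-4\right) = \left(-120\right) \left(-4\right) = 480$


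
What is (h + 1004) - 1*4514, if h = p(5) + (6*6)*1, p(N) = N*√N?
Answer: -3474 + 5*√5 ≈ -3462.8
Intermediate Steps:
p(N) = N^(3/2)
h = 36 + 5*√5 (h = 5^(3/2) + (6*6)*1 = 5*√5 + 36*1 = 5*√5 + 36 = 36 + 5*√5 ≈ 47.180)
(h + 1004) - 1*4514 = ((36 + 5*√5) + 1004) - 1*4514 = (1040 + 5*√5) - 4514 = -3474 + 5*√5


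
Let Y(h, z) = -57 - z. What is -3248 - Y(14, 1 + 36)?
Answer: -3154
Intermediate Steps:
-3248 - Y(14, 1 + 36) = -3248 - (-57 - (1 + 36)) = -3248 - (-57 - 1*37) = -3248 - (-57 - 37) = -3248 - 1*(-94) = -3248 + 94 = -3154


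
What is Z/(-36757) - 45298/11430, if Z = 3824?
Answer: -854363453/210066255 ≈ -4.0671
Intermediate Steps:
Z/(-36757) - 45298/11430 = 3824/(-36757) - 45298/11430 = 3824*(-1/36757) - 45298*1/11430 = -3824/36757 - 22649/5715 = -854363453/210066255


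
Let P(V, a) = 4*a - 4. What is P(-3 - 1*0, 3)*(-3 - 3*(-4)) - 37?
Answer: 35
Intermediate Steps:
P(V, a) = -4 + 4*a
P(-3 - 1*0, 3)*(-3 - 3*(-4)) - 37 = (-4 + 4*3)*(-3 - 3*(-4)) - 37 = (-4 + 12)*(-3 + 12) - 37 = 8*9 - 37 = 72 - 37 = 35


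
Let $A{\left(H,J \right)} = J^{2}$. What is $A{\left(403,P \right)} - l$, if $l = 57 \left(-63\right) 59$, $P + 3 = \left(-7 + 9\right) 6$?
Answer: $211950$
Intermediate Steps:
$P = 9$ ($P = -3 + \left(-7 + 9\right) 6 = -3 + 2 \cdot 6 = -3 + 12 = 9$)
$l = -211869$ ($l = \left(-3591\right) 59 = -211869$)
$A{\left(403,P \right)} - l = 9^{2} - -211869 = 81 + 211869 = 211950$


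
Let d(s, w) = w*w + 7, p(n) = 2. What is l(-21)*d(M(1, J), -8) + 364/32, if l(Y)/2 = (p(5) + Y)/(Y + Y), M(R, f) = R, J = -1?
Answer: 12703/168 ≈ 75.613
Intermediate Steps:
d(s, w) = 7 + w² (d(s, w) = w² + 7 = 7 + w²)
l(Y) = (2 + Y)/Y (l(Y) = 2*((2 + Y)/(Y + Y)) = 2*((2 + Y)/((2*Y))) = 2*((2 + Y)*(1/(2*Y))) = 2*((2 + Y)/(2*Y)) = (2 + Y)/Y)
l(-21)*d(M(1, J), -8) + 364/32 = ((2 - 21)/(-21))*(7 + (-8)²) + 364/32 = (-1/21*(-19))*(7 + 64) + 364*(1/32) = (19/21)*71 + 91/8 = 1349/21 + 91/8 = 12703/168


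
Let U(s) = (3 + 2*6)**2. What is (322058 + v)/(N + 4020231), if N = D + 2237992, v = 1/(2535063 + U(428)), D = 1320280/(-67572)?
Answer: 4597766586411855/89343406357087624 ≈ 0.051462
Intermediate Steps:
D = -330070/16893 (D = 1320280*(-1/67572) = -330070/16893 ≈ -19.539)
U(s) = 225 (U(s) = (3 + 12)**2 = 15**2 = 225)
v = 1/2535288 (v = 1/(2535063 + 225) = 1/2535288 ≈ 3.9443e-7)
N = 37806068786/16893 (N = -330070/16893 + 2237992 = 37806068786/16893 ≈ 2.2380e+6)
(322058 + v)/(N + 4020231) = (322058 + 1/2535288)/(37806068786/16893 + 4020231) = 816509782705/(2535288*(105719831069/16893)) = (816509782705/2535288)*(16893/105719831069) = 4597766586411855/89343406357087624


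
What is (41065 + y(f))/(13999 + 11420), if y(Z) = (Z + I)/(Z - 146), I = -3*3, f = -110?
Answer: 3504253/2169088 ≈ 1.6155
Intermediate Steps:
I = -9
y(Z) = (-9 + Z)/(-146 + Z) (y(Z) = (Z - 9)/(Z - 146) = (-9 + Z)/(-146 + Z))
(41065 + y(f))/(13999 + 11420) = (41065 + (-9 - 110)/(-146 - 110))/(13999 + 11420) = (41065 - 119/(-256))/25419 = (41065 - 1/256*(-119))*(1/25419) = (41065 + 119/256)*(1/25419) = (10512759/256)*(1/25419) = 3504253/2169088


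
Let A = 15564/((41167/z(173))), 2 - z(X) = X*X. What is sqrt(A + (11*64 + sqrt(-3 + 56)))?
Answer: sqrt(-17981838637420 + 1694721889*sqrt(53))/41167 ≈ 102.97*I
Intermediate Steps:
z(X) = 2 - X**2 (z(X) = 2 - X*X = 2 - X**2)
A = -465783828/41167 (A = 15564/((41167/(2 - 1*173**2))) = 15564/((41167/(2 - 1*29929))) = 15564/((41167/(2 - 29929))) = 15564/((41167/(-29927))) = 15564/((41167*(-1/29927))) = 15564/(-41167/29927) = 15564*(-29927/41167) = -465783828/41167 ≈ -11315.)
sqrt(A + (11*64 + sqrt(-3 + 56))) = sqrt(-465783828/41167 + (11*64 + sqrt(-3 + 56))) = sqrt(-465783828/41167 + (704 + sqrt(53))) = sqrt(-436802260/41167 + sqrt(53))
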